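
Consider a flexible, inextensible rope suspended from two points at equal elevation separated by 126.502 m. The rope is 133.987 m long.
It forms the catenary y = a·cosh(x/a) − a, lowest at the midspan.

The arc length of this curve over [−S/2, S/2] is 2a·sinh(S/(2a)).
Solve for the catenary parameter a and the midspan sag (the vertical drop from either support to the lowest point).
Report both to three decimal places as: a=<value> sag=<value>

seed: a₀ = √(S³/(24(L−S))) = √(126.502³/(24·7.485)) = 106.156005
iter 1: u=0.595831  f(a)=+1.340e-01  f'(a)=-1.461e-01  a ← 106.156005 − (+1.340e-01/-1.461e-01) = 107.073203
iter 2: u=0.590727  f(a)=+1.756e-03  f'(a)=-1.423e-01  a ← 107.073203 − (+1.756e-03/-1.423e-01) = 107.085547
iter 3: u=0.590659  f(a)=+3.107e-07  f'(a)=-1.422e-01  a ← 107.085547 − (+3.107e-07/-1.422e-01) = 107.085549
iter 4: u=0.590659  f(a)=+2.842e-14  f'(a)=-1.422e-01  a ← 107.085549 − (+2.842e-14/-1.422e-01) = 107.085549
converged: |Δa| < 1e-12 after 4 iterations
sag = a·(cosh(S/(2a)) − 1) = 107.085549·(cosh(0.590659) − 1) = 19.229311
T_max/T_min = cosh(S/(2a)) = 1.179570

a=107.086 sag=19.229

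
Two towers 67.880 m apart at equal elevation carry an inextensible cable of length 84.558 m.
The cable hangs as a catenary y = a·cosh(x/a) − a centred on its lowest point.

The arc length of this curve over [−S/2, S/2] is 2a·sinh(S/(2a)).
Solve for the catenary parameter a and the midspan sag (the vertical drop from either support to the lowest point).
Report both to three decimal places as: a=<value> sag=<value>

a=28.930 sag=22.299

seed: a₀ = √(S³/(24(L−S))) = √(67.880³/(24·16.678)) = 27.953433
iter 1: u=1.214162  f(a)=+1.273e+00  f'(a)=-1.379e+00  a ← 27.953433 − (+1.273e+00/-1.379e+00) = 28.877036
iter 2: u=1.175328  f(a)=+6.583e-02  f'(a)=-1.239e+00  a ← 28.877036 − (+6.583e-02/-1.239e+00) = 28.930149
iter 3: u=1.173171  f(a)=+1.972e-04  f'(a)=-1.232e+00  a ← 28.930149 − (+1.972e-04/-1.232e+00) = 28.930309
iter 4: u=1.173164  f(a)=+1.781e-09  f'(a)=-1.232e+00  a ← 28.930309 − (+1.781e-09/-1.232e+00) = 28.930309
iter 5: u=1.173164  f(a)=+0.000e+00  f'(a)=-1.232e+00  a ← 28.930309 − (+0.000e+00/-1.232e+00) = 28.930309
converged: |Δa| < 1e-12 after 5 iterations
sag = a·(cosh(S/(2a)) − 1) = 28.930309·(cosh(1.173164) − 1) = 22.299337
T_max/T_min = cosh(S/(2a)) = 1.770795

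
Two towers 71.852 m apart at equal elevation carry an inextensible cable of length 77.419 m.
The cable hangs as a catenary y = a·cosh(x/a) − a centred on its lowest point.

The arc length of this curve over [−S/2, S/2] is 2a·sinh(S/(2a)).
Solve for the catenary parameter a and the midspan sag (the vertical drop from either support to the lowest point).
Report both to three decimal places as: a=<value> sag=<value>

a=53.293 sag=12.575

seed: a₀ = √(S³/(24(L−S))) = √(71.852³/(24·5.567)) = 52.691682
iter 1: u=0.681815  f(a)=+1.308e-01  f'(a)=-2.213e-01  a ← 52.691682 − (+1.308e-01/-2.213e-01) = 53.282930
iter 2: u=0.674250  f(a)=+2.235e-03  f'(a)=-2.138e-01  a ← 53.282930 − (+2.235e-03/-2.138e-01) = 53.293384
iter 3: u=0.674117  f(a)=+6.772e-07  f'(a)=-2.137e-01  a ← 53.293384 − (+6.772e-07/-2.137e-01) = 53.293387
iter 4: u=0.674117  f(a)=+5.684e-14  f'(a)=-2.137e-01  a ← 53.293387 − (+5.684e-14/-2.137e-01) = 53.293387
converged: |Δa| < 1e-12 after 4 iterations
sag = a·(cosh(S/(2a)) − 1) = 53.293387·(cosh(0.674117) − 1) = 12.574743
T_max/T_min = cosh(S/(2a)) = 1.235953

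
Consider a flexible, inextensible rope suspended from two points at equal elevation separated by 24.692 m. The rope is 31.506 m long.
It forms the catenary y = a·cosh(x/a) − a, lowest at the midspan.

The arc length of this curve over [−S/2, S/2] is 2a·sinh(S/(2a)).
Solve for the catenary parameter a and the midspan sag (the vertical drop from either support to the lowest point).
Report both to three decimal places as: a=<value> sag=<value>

a=9.969 sag=8.673

seed: a₀ = √(S³/(24(L−S))) = √(24.692³/(24·6.814)) = 9.594619
iter 1: u=1.286763  f(a)=+5.869e-01  f'(a)=-1.670e+00  a ← 9.594619 − (+5.869e-01/-1.670e+00) = 9.946062
iter 2: u=1.241295  f(a)=+3.379e-02  f'(a)=-1.483e+00  a ← 9.946062 − (+3.379e-02/-1.483e+00) = 9.968849
iter 3: u=1.238458  f(a)=+1.271e-04  f'(a)=-1.472e+00  a ← 9.968849 − (+1.271e-04/-1.472e+00) = 9.968936
iter 4: u=1.238447  f(a)=+1.814e-09  f'(a)=-1.471e+00  a ← 9.968936 − (+1.814e-09/-1.471e+00) = 9.968936
iter 5: u=1.238447  f(a)=+3.553e-15  f'(a)=-1.471e+00  a ← 9.968936 − (+3.553e-15/-1.471e+00) = 9.968936
converged: |Δa| < 1e-12 after 5 iterations
sag = a·(cosh(S/(2a)) − 1) = 9.968936·(cosh(1.238447) − 1) = 8.673400
T_max/T_min = cosh(S/(2a)) = 1.870043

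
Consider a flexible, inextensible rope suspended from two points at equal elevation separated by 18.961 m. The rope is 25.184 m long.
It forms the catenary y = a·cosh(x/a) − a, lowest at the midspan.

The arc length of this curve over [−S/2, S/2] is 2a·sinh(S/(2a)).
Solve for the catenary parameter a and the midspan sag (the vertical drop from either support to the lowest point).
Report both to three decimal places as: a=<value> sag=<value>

seed: a₀ = √(S³/(24(L−S))) = √(18.961³/(24·6.223)) = 6.755949
iter 1: u=1.403282  f(a)=+6.422e-01  f'(a)=-2.231e+00  a ← 6.755949 − (+6.422e-01/-2.231e+00) = 7.043761
iter 2: u=1.345943  f(a)=+4.332e-02  f'(a)=-1.940e+00  a ← 7.043761 − (+4.332e-02/-1.940e+00) = 7.066096
iter 3: u=1.341689  f(a)=+2.286e-04  f'(a)=-1.919e+00  a ← 7.066096 − (+2.286e-04/-1.919e+00) = 7.066215
iter 4: u=1.341666  f(a)=+6.443e-09  f'(a)=-1.919e+00  a ← 7.066215 − (+6.443e-09/-1.919e+00) = 7.066215
iter 5: u=1.341666  f(a)=-3.553e-15  f'(a)=-1.919e+00  a ← 7.066215 − (-3.553e-15/-1.919e+00) = 7.066215
converged: |Δa| < 1e-12 after 5 iterations
sag = a·(cosh(S/(2a)) − 1) = 7.066215·(cosh(1.341666) − 1) = 7.372963
T_max/T_min = cosh(S/(2a)) = 2.043411

a=7.066 sag=7.373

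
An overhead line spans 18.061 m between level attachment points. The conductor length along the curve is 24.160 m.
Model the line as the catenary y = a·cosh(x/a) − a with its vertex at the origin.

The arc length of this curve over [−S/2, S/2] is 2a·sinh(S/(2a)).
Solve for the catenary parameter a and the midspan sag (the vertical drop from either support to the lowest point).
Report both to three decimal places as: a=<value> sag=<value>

seed: a₀ = √(S³/(24(L−S))) = √(18.061³/(24·6.099)) = 6.344213
iter 1: u=1.423423  f(a)=+6.485e-01  f'(a)=-2.342e+00  a ← 6.344213 − (+6.485e-01/-2.342e+00) = 6.621181
iter 2: u=1.363880  f(a)=+4.489e-02  f'(a)=-2.028e+00  a ← 6.621181 − (+4.489e-02/-2.028e+00) = 6.643319
iter 3: u=1.359336  f(a)=+2.504e-04  f'(a)=-2.005e+00  a ← 6.643319 − (+2.504e-04/-2.005e+00) = 6.643444
iter 4: u=1.359310  f(a)=+7.888e-09  f'(a)=-2.005e+00  a ← 6.643444 − (+7.888e-09/-2.005e+00) = 6.643444
iter 5: u=1.359310  f(a)=-3.553e-15  f'(a)=-2.005e+00  a ← 6.643444 − (-3.553e-15/-2.005e+00) = 6.643444
converged: |Δa| < 1e-12 after 5 iterations
sag = a·(cosh(S/(2a)) − 1) = 6.643444·(cosh(1.359310) − 1) = 7.142844
T_max/T_min = cosh(S/(2a)) = 2.075172

a=6.643 sag=7.143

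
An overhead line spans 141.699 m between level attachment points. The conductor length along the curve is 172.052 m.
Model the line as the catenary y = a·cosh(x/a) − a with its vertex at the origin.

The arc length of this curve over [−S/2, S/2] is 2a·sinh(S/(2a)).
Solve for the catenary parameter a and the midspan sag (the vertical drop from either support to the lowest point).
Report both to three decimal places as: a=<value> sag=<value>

seed: a₀ = √(S³/(24(L−S))) = √(141.699³/(24·30.353)) = 62.494780
iter 1: u=1.133687  f(a)=+2.011e+00  f'(a)=-1.102e+00  a ← 62.494780 − (+2.011e+00/-1.102e+00) = 64.319782
iter 2: u=1.101520  f(a)=+9.147e-02  f'(a)=-1.004e+00  a ← 64.319782 − (+9.147e-02/-1.004e+00) = 64.410893
iter 3: u=1.099961  f(a)=+2.091e-04  f'(a)=-9.993e-01  a ← 64.410893 − (+2.091e-04/-9.993e-01) = 64.411102
iter 4: u=1.099958  f(a)=+1.099e-09  f'(a)=-9.993e-01  a ← 64.411102 − (+1.099e-09/-9.993e-01) = 64.411102
iter 5: u=1.099958  f(a)=+2.842e-14  f'(a)=-9.993e-01  a ← 64.411102 − (+2.842e-14/-9.993e-01) = 64.411102
converged: |Δa| < 1e-12 after 5 iterations
sag = a·(cosh(S/(2a)) − 1) = 64.411102·(cosh(1.099958) − 1) = 43.056394
T_max/T_min = cosh(S/(2a)) = 1.668462

a=64.411 sag=43.056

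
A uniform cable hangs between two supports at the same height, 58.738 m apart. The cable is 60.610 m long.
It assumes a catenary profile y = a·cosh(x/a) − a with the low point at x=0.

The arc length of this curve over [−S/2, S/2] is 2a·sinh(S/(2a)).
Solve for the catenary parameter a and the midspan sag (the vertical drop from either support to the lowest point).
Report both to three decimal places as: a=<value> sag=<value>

seed: a₀ = √(S³/(24(L−S))) = √(58.738³/(24·1.872)) = 67.161469
iter 1: u=0.437289  f(a)=+1.798e-02  f'(a)=-5.682e-02  a ← 67.161469 − (+1.798e-02/-5.682e-02) = 67.477911
iter 2: u=0.435239  f(a)=+1.279e-04  f'(a)=-5.601e-02  a ← 67.477911 − (+1.279e-04/-5.601e-02) = 67.480194
iter 3: u=0.435224  f(a)=+6.570e-09  f'(a)=-5.601e-02  a ← 67.480194 − (+6.570e-09/-5.601e-02) = 67.480194
iter 4: u=0.435224  f(a)=+7.105e-15  f'(a)=-5.601e-02  a ← 67.480194 − (+7.105e-15/-5.601e-02) = 67.480194
converged: |Δa| < 1e-12 after 4 iterations
sag = a·(cosh(S/(2a)) − 1) = 67.480194·(cosh(0.435224) − 1) = 6.492569
T_max/T_min = cosh(S/(2a)) = 1.096214

a=67.480 sag=6.493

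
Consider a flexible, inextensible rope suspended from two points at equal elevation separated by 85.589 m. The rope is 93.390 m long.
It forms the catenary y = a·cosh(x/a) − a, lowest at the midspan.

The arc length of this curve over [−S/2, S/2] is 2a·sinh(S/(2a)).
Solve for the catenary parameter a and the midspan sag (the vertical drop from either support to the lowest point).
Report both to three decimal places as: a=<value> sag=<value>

seed: a₀ = √(S³/(24(L−S))) = √(85.589³/(24·7.801)) = 57.869025
iter 1: u=0.739506  f(a)=+2.161e-01  f'(a)=-2.846e-01  a ← 57.869025 − (+2.161e-01/-2.846e-01) = 58.628237
iter 2: u=0.729930  f(a)=+4.326e-03  f'(a)=-2.733e-01  a ← 58.628237 − (+4.326e-03/-2.733e-01) = 58.644065
iter 3: u=0.729733  f(a)=+1.813e-06  f'(a)=-2.731e-01  a ← 58.644065 − (+1.813e-06/-2.731e-01) = 58.644071
iter 4: u=0.729733  f(a)=+2.984e-13  f'(a)=-2.731e-01  a ← 58.644071 − (+2.984e-13/-2.731e-01) = 58.644071
converged: |Δa| < 1e-12 after 4 iterations
sag = a·(cosh(S/(2a)) − 1) = 58.644071·(cosh(0.729733) − 1) = 16.319587
T_max/T_min = cosh(S/(2a)) = 1.278282

a=58.644 sag=16.320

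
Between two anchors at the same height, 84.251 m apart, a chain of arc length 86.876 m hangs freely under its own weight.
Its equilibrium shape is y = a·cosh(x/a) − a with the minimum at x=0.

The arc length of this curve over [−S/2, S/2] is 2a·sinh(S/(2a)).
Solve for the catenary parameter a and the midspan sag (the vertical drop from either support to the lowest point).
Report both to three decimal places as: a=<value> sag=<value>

seed: a₀ = √(S³/(24(L−S))) = √(84.251³/(24·2.625)) = 97.429915
iter 1: u=0.432367  f(a)=+2.465e-02  f'(a)=-5.490e-02  a ← 97.429915 − (+2.465e-02/-5.490e-02) = 97.878840
iter 2: u=0.430384  f(a)=+1.714e-04  f'(a)=-5.414e-02  a ← 97.878840 − (+1.714e-04/-5.414e-02) = 97.882006
iter 3: u=0.430370  f(a)=+8.416e-09  f'(a)=-5.413e-02  a ← 97.882006 − (+8.416e-09/-5.413e-02) = 97.882006
iter 4: u=0.430370  f(a)=-1.421e-14  f'(a)=-5.413e-02  a ← 97.882006 − (-1.421e-14/-5.413e-02) = 97.882006
converged: |Δa| < 1e-12 after 4 iterations
sag = a·(cosh(S/(2a)) − 1) = 97.882006·(cosh(0.430370) − 1) = 9.205561
T_max/T_min = cosh(S/(2a)) = 1.094048

a=97.882 sag=9.206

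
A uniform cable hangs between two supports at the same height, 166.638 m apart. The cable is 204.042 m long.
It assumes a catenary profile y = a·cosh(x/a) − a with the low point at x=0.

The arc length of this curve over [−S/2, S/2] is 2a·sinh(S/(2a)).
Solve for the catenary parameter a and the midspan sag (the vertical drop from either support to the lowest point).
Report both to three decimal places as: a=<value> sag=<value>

seed: a₀ = √(S³/(24(L−S))) = √(166.638³/(24·37.404)) = 71.795367
iter 1: u=1.160507  f(a)=+2.601e+00  f'(a)=-1.189e+00  a ← 71.795367 − (+2.601e+00/-1.189e+00) = 73.982562
iter 2: u=1.126198  f(a)=+1.236e-01  f'(a)=-1.079e+00  a ← 73.982562 − (+1.236e-01/-1.079e+00) = 74.097143
iter 3: u=1.124456  f(a)=+3.099e-04  f'(a)=-1.073e+00  a ← 74.097143 − (+3.099e-04/-1.073e+00) = 74.097432
iter 4: u=1.124452  f(a)=+1.958e-09  f'(a)=-1.073e+00  a ← 74.097432 − (+1.958e-09/-1.073e+00) = 74.097432
iter 5: u=1.124452  f(a)=+2.842e-14  f'(a)=-1.073e+00  a ← 74.097432 − (+2.842e-14/-1.073e+00) = 74.097432
converged: |Δa| < 1e-12 after 5 iterations
sag = a·(cosh(S/(2a)) − 1) = 74.097432·(cosh(1.124452) − 1) = 51.992670
T_max/T_min = cosh(S/(2a)) = 1.701680

a=74.097 sag=51.993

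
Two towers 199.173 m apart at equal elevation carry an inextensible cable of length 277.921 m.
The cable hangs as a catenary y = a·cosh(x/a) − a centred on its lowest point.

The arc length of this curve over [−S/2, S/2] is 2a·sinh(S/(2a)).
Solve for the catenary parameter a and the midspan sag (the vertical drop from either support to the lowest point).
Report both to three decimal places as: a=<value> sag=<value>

seed: a₀ = √(S³/(24(L−S))) = √(199.173³/(24·78.748)) = 64.657709
iter 1: u=1.540211  f(a)=+9.886e+00  f'(a)=-3.065e+00  a ← 64.657709 − (+9.886e+00/-3.065e+00) = 67.883257
iter 2: u=1.467026  f(a)=+7.879e-01  f'(a)=-2.594e+00  a ← 67.883257 − (+7.879e-01/-2.594e+00) = 68.186991
iter 3: u=1.460491  f(a)=+5.963e-03  f'(a)=-2.555e+00  a ← 68.186991 − (+5.963e-03/-2.555e+00) = 68.189325
iter 4: u=1.460441  f(a)=+3.472e-07  f'(a)=-2.555e+00  a ← 68.189325 − (+3.472e-07/-2.555e+00) = 68.189325
iter 5: u=1.460441  f(a)=+5.684e-14  f'(a)=-2.555e+00  a ← 68.189325 − (+5.684e-14/-2.555e+00) = 68.189325
converged: |Δa| < 1e-12 after 5 iterations
sag = a·(cosh(S/(2a)) − 1) = 68.189325·(cosh(1.460441) − 1) = 86.600224
T_max/T_min = cosh(S/(2a)) = 2.269997

a=68.189 sag=86.600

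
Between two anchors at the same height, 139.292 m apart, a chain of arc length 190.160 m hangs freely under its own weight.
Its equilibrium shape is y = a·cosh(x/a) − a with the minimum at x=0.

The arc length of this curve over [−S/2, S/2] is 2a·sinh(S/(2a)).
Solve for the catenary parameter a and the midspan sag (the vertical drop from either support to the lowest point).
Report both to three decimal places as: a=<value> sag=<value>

seed: a₀ = √(S³/(24(L−S))) = √(139.292³/(24·50.868)) = 47.050182
iter 1: u=1.480249  f(a)=+5.873e+00  f'(a)=-2.675e+00  a ← 47.050182 − (+5.873e+00/-2.675e+00) = 49.245839
iter 2: u=1.414251  f(a)=+4.361e-01  f'(a)=-2.291e+00  a ← 49.245839 − (+4.361e-01/-2.291e+00) = 49.436205
iter 3: u=1.408806  f(a)=+2.831e-03  f'(a)=-2.261e+00  a ← 49.436205 − (+2.831e-03/-2.261e+00) = 49.437457
iter 4: u=1.408770  f(a)=+1.211e-07  f'(a)=-2.261e+00  a ← 49.437457 − (+1.211e-07/-2.261e+00) = 49.437457
iter 5: u=1.408770  f(a)=+0.000e+00  f'(a)=-2.261e+00  a ← 49.437457 − (+0.000e+00/-2.261e+00) = 49.437457
converged: |Δa| < 1e-12 after 5 iterations
sag = a·(cosh(S/(2a)) − 1) = 49.437457·(cosh(1.408770) − 1) = 57.727223
T_max/T_min = cosh(S/(2a)) = 2.167682

a=49.437 sag=57.727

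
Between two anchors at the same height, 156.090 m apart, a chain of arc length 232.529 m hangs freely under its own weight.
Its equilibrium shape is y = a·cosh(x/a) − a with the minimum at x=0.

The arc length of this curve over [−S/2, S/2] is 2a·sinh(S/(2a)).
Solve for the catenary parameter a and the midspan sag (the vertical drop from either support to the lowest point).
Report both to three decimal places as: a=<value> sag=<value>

seed: a₀ = √(S³/(24(L−S))) = √(156.090³/(24·76.439)) = 45.530194
iter 1: u=1.714137  f(a)=+1.205e+01  f'(a)=-4.454e+00  a ← 45.530194 − (+1.205e+01/-4.454e+00) = 48.235482
iter 2: u=1.618000  f(a)=+1.157e+00  f'(a)=-3.636e+00  a ← 48.235482 − (+1.157e+00/-3.636e+00) = 48.553813
iter 3: u=1.607392  f(a)=+1.318e-02  f'(a)=-3.553e+00  a ← 48.553813 − (+1.318e-02/-3.553e+00) = 48.557523
iter 4: u=1.607269  f(a)=+1.754e-06  f'(a)=-3.552e+00  a ← 48.557523 − (+1.754e-06/-3.552e+00) = 48.557524
iter 5: u=1.607269  f(a)=+2.842e-14  f'(a)=-3.552e+00  a ← 48.557524 − (+2.842e-14/-3.552e+00) = 48.557524
converged: |Δa| < 1e-12 after 5 iterations
sag = a·(cosh(S/(2a)) − 1) = 48.557524·(cosh(1.607269) − 1) = 77.439568
T_max/T_min = cosh(S/(2a)) = 2.594801

a=48.558 sag=77.440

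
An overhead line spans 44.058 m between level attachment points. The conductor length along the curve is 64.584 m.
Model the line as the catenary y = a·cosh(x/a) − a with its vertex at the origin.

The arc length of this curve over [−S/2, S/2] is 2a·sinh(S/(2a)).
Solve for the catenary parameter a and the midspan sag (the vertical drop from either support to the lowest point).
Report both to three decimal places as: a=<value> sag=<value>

seed: a₀ = √(S³/(24(L−S))) = √(44.058³/(24·20.526)) = 13.175873
iter 1: u=1.671920  f(a)=+3.067e+00  f'(a)=-4.078e+00  a ← 13.175873 − (+3.067e+00/-4.078e+00) = 13.928007
iter 2: u=1.581633  f(a)=+2.823e-01  f'(a)=-3.359e+00  a ← 13.928007 − (+2.823e-01/-3.359e+00) = 14.012028
iter 3: u=1.572149  f(a)=+2.925e-03  f'(a)=-3.290e+00  a ← 14.012028 − (+2.925e-03/-3.290e+00) = 14.012917
iter 4: u=1.572050  f(a)=+3.213e-07  f'(a)=-3.289e+00  a ← 14.012917 − (+3.213e-07/-3.289e+00) = 14.012917
iter 5: u=1.572050  f(a)=-1.421e-14  f'(a)=-3.289e+00  a ← 14.012917 − (-1.421e-14/-3.289e+00) = 14.012917
converged: |Δa| < 1e-12 after 5 iterations
sag = a·(cosh(S/(2a)) − 1) = 14.012917·(cosh(1.572050) − 1) = 21.188434
T_max/T_min = cosh(S/(2a)) = 2.512064

a=14.013 sag=21.188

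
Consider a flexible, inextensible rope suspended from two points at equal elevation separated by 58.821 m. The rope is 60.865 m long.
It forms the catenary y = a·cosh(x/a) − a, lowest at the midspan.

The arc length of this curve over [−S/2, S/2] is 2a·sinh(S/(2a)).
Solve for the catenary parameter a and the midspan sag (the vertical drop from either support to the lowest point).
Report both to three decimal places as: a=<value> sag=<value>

seed: a₀ = √(S³/(24(L−S))) = √(58.821³/(24·2.044)) = 64.409887
iter 1: u=0.456615  f(a)=+2.141e-02  f'(a)=-6.480e-02  a ← 64.409887 − (+2.141e-02/-6.480e-02) = 64.740349
iter 2: u=0.454284  f(a)=+1.659e-04  f'(a)=-6.380e-02  a ← 64.740349 − (+1.659e-04/-6.380e-02) = 64.742950
iter 3: u=0.454266  f(a)=+1.013e-08  f'(a)=-6.379e-02  a ← 64.742950 − (+1.013e-08/-6.379e-02) = 64.742950
iter 4: u=0.454266  f(a)=-7.105e-15  f'(a)=-6.379e-02  a ← 64.742950 − (-7.105e-15/-6.379e-02) = 64.742950
converged: |Δa| < 1e-12 after 4 iterations
sag = a·(cosh(S/(2a)) − 1) = 64.742950·(cosh(0.454266) − 1) = 6.795757
T_max/T_min = cosh(S/(2a)) = 1.104965

a=64.743 sag=6.796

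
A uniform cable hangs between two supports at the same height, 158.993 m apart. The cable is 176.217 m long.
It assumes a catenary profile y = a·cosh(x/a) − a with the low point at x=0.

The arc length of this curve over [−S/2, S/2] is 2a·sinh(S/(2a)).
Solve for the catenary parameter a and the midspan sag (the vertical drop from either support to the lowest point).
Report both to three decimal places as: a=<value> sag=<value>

a=100.168 sag=33.236

seed: a₀ = √(S³/(24(L−S))) = √(158.993³/(24·17.224)) = 98.603965
iter 1: u=0.806220  f(a)=+5.685e-01  f'(a)=-3.726e-01  a ← 98.603965 − (+5.685e-01/-3.726e-01) = 100.129772
iter 2: u=0.793935  f(a)=+1.346e-02  f'(a)=-3.551e-01  a ← 100.129772 − (+1.346e-02/-3.551e-01) = 100.167687
iter 3: u=0.793634  f(a)=+7.959e-06  f'(a)=-3.547e-01  a ← 100.167687 − (+7.959e-06/-3.547e-01) = 100.167709
iter 4: u=0.793634  f(a)=+2.757e-12  f'(a)=-3.547e-01  a ← 100.167709 − (+2.757e-12/-3.547e-01) = 100.167709
converged: |Δa| < 1e-12 after 4 iterations
sag = a·(cosh(S/(2a)) − 1) = 100.167709·(cosh(0.793634) − 1) = 33.236480
T_max/T_min = cosh(S/(2a)) = 1.331808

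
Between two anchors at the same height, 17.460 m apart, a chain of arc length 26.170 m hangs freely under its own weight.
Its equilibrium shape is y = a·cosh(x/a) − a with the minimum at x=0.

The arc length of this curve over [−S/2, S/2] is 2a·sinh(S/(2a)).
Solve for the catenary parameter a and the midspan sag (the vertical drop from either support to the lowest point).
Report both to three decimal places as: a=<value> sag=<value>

seed: a₀ = √(S³/(24(L−S))) = √(17.460³/(24·8.710)) = 5.046051
iter 1: u=1.730066  f(a)=+1.400e+00  f'(a)=-4.602e+00  a ← 5.046051 − (+1.400e+00/-4.602e+00) = 5.350328
iter 2: u=1.631676  f(a)=+1.367e-01  f'(a)=-3.744e+00  a ← 5.350328 − (+1.367e-01/-3.744e+00) = 5.386830
iter 3: u=1.620619  f(a)=+1.612e-03  f'(a)=-3.656e+00  a ← 5.386830 − (+1.612e-03/-3.656e+00) = 5.387271
iter 4: u=1.620487  f(a)=+2.303e-07  f'(a)=-3.655e+00  a ← 5.387271 − (+2.303e-07/-3.655e+00) = 5.387271
iter 5: u=1.620487  f(a)=+1.066e-14  f'(a)=-3.655e+00  a ← 5.387271 − (+1.066e-14/-3.655e+00) = 5.387271
converged: |Δa| < 1e-12 after 5 iterations
sag = a·(cosh(S/(2a)) − 1) = 5.387271·(cosh(1.620487) − 1) = 8.763345
T_max/T_min = cosh(S/(2a)) = 2.626676

a=5.387 sag=8.763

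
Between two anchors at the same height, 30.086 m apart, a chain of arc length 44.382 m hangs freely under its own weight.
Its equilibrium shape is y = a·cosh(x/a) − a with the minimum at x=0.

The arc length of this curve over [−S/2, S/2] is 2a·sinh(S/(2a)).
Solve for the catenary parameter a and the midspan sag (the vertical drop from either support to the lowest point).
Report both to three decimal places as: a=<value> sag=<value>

seed: a₀ = √(S³/(24(L−S))) = √(30.086³/(24·14.296)) = 8.909099
iter 1: u=1.688498  f(a)=+2.182e+00  f'(a)=-4.223e+00  a ← 8.909099 − (+2.182e+00/-4.223e+00) = 9.425821
iter 2: u=1.595935  f(a)=+2.042e-01  f'(a)=-3.466e+00  a ← 9.425821 − (+2.042e-01/-3.466e+00) = 9.484743
iter 3: u=1.586021  f(a)=+2.197e-03  f'(a)=-3.392e+00  a ← 9.484743 − (+2.197e-03/-3.392e+00) = 9.485391
iter 4: u=1.585912  f(a)=+2.604e-07  f'(a)=-3.391e+00  a ← 9.485391 − (+2.604e-07/-3.391e+00) = 9.485391
iter 5: u=1.585912  f(a)=+0.000e+00  f'(a)=-3.391e+00  a ← 9.485391 − (+0.000e+00/-3.391e+00) = 9.485391
converged: |Δa| < 1e-12 after 5 iterations
sag = a·(cosh(S/(2a)) − 1) = 9.485391·(cosh(1.585912) − 1) = 14.647846
T_max/T_min = cosh(S/(2a)) = 2.544253

a=9.485 sag=14.648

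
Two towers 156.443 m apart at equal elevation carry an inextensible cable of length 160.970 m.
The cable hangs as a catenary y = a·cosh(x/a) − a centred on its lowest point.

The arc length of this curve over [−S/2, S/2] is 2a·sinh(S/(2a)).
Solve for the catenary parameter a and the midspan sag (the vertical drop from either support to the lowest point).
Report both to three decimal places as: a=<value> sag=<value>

a=188.535 sag=16.461

seed: a₀ = √(S³/(24(L−S))) = √(156.443³/(24·4.527)) = 187.725528
iter 1: u=0.416680  f(a)=+3.946e-02  f'(a)=-4.907e-02  a ← 187.725528 − (+3.946e-02/-4.907e-02) = 188.529690
iter 2: u=0.414903  f(a)=+2.550e-04  f'(a)=-4.844e-02  a ← 188.529690 − (+2.550e-04/-4.844e-02) = 188.534954
iter 3: u=0.414891  f(a)=+1.080e-08  f'(a)=-4.844e-02  a ← 188.534954 − (+1.080e-08/-4.844e-02) = 188.534954
iter 4: u=0.414891  f(a)=-2.842e-14  f'(a)=-4.844e-02  a ← 188.534954 − (-2.842e-14/-4.844e-02) = 188.534954
converged: |Δa| < 1e-12 after 4 iterations
sag = a·(cosh(S/(2a)) − 1) = 188.534954·(cosh(0.414891) − 1) = 16.460812
T_max/T_min = cosh(S/(2a)) = 1.087309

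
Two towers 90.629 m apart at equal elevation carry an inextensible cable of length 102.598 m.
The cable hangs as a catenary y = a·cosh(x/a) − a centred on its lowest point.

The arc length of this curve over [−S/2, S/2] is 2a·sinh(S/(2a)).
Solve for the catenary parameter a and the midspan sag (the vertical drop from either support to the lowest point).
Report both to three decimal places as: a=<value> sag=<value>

seed: a₀ = √(S³/(24(L−S))) = √(90.629³/(24·11.969)) = 50.905678
iter 1: u=0.890166  f(a)=+4.833e-01  f'(a)=-5.086e-01  a ← 50.905678 − (+4.833e-01/-5.086e-01) = 51.855893
iter 2: u=0.873854  f(a)=+1.386e-02  f'(a)=-4.798e-01  a ← 51.855893 − (+1.386e-02/-4.798e-01) = 51.884788
iter 3: u=0.873368  f(a)=+1.215e-05  f'(a)=-4.789e-01  a ← 51.884788 − (+1.215e-05/-4.789e-01) = 51.884813
iter 4: u=0.873367  f(a)=+9.337e-12  f'(a)=-4.789e-01  a ← 51.884813 − (+9.337e-12/-4.789e-01) = 51.884813
converged: |Δa| < 1e-12 after 4 iterations
sag = a·(cosh(S/(2a)) − 1) = 51.884813·(cosh(0.873367) − 1) = 21.078337
T_max/T_min = cosh(S/(2a)) = 1.406253

a=51.885 sag=21.078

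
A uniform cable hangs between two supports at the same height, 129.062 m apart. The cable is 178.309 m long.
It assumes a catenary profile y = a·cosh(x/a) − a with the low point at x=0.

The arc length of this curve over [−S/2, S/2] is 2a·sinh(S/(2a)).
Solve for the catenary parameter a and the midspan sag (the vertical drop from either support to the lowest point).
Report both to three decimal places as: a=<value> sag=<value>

seed: a₀ = √(S³/(24(L−S))) = √(129.062³/(24·49.247)) = 42.648334
iter 1: u=1.513095  f(a)=+5.955e+00  f'(a)=-2.883e+00  a ← 42.648334 − (+5.955e+00/-2.883e+00) = 44.713583
iter 2: u=1.443208  f(a)=+4.599e-01  f'(a)=-2.454e+00  a ← 44.713583 − (+4.599e-01/-2.454e+00) = 44.901003
iter 3: u=1.437184  f(a)=+3.250e-03  f'(a)=-2.419e+00  a ← 44.901003 − (+3.250e-03/-2.419e+00) = 44.902346
iter 4: u=1.437141  f(a)=+1.649e-07  f'(a)=-2.419e+00  a ← 44.902346 − (+1.649e-07/-2.419e+00) = 44.902346
iter 5: u=1.437141  f(a)=+0.000e+00  f'(a)=-2.419e+00  a ← 44.902346 − (+0.000e+00/-2.419e+00) = 44.902346
converged: |Δa| < 1e-12 after 5 iterations
sag = a·(cosh(S/(2a)) − 1) = 44.902346·(cosh(1.437141) − 1) = 54.921226
T_max/T_min = cosh(S/(2a)) = 2.223126

a=44.902 sag=54.921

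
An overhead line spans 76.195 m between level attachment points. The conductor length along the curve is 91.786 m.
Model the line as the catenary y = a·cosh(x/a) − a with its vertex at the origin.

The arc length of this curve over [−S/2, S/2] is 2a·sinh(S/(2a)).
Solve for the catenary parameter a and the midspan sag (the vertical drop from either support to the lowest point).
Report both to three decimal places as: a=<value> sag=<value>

seed: a₀ = √(S³/(24(L−S))) = √(76.195³/(24·15.591)) = 34.383264
iter 1: u=1.108025  f(a)=+9.855e-01  f'(a)=-1.023e+00  a ← 34.383264 − (+9.855e-01/-1.023e+00) = 35.346416
iter 2: u=1.077832  f(a)=+4.293e-02  f'(a)=-9.358e-01  a ← 35.346416 − (+4.293e-02/-9.358e-01) = 35.392287
iter 3: u=1.076435  f(a)=+8.966e-05  f'(a)=-9.319e-01  a ← 35.392287 − (+8.966e-05/-9.319e-01) = 35.392383
iter 4: u=1.076432  f(a)=+3.929e-10  f'(a)=-9.319e-01  a ← 35.392383 − (+3.929e-10/-9.319e-01) = 35.392383
iter 5: u=1.076432  f(a)=+0.000e+00  f'(a)=-9.319e-01  a ← 35.392383 − (+0.000e+00/-9.319e-01) = 35.392383
converged: |Δa| < 1e-12 after 5 iterations
sag = a·(cosh(S/(2a)) − 1) = 35.392383·(cosh(1.076432) − 1) = 22.562670
T_max/T_min = cosh(S/(2a)) = 1.637501

a=35.392 sag=22.563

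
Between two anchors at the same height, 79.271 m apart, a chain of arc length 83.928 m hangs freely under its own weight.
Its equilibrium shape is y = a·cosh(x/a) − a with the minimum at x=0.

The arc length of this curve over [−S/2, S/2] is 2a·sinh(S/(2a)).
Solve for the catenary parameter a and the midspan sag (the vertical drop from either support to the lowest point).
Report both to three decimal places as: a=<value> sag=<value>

seed: a₀ = √(S³/(24(L−S))) = √(79.271³/(24·4.657)) = 66.759452
iter 1: u=0.593706  f(a)=+8.277e-02  f'(a)=-1.445e-01  a ← 66.759452 − (+8.277e-02/-1.445e-01) = 67.332263
iter 2: u=0.588655  f(a)=+1.077e-03  f'(a)=-1.408e-01  a ← 67.332263 − (+1.077e-03/-1.408e-01) = 67.339917
iter 3: u=0.588588  f(a)=+1.879e-07  f'(a)=-1.407e-01  a ← 67.339917 − (+1.879e-07/-1.407e-01) = 67.339919
iter 4: u=0.588588  f(a)=-1.421e-14  f'(a)=-1.407e-01  a ← 67.339919 − (-1.421e-14/-1.407e-01) = 67.339919
converged: |Δa| < 1e-12 after 4 iterations
sag = a·(cosh(S/(2a)) − 1) = 67.339919·(cosh(0.588588) − 1) = 12.005163
T_max/T_min = cosh(S/(2a)) = 1.178277

a=67.340 sag=12.005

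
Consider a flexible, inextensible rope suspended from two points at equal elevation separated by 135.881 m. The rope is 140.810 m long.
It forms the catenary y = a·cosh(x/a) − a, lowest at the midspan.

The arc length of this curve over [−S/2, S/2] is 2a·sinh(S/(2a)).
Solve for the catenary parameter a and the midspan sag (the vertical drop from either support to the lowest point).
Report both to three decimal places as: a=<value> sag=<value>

seed: a₀ = √(S³/(24(L−S))) = √(135.881³/(24·4.929)) = 145.630745
iter 1: u=0.466526  f(a)=+5.392e-02  f'(a)=-6.918e-02  a ← 145.630745 − (+5.392e-02/-6.918e-02) = 146.410167
iter 2: u=0.464042  f(a)=+4.359e-04  f'(a)=-6.806e-02  a ← 146.410167 − (+4.359e-04/-6.806e-02) = 146.416572
iter 3: u=0.464022  f(a)=+2.901e-08  f'(a)=-6.805e-02  a ← 146.416572 − (+2.901e-08/-6.805e-02) = 146.416573
iter 4: u=0.464022  f(a)=-2.842e-14  f'(a)=-6.805e-02  a ← 146.416573 − (-2.842e-14/-6.805e-02) = 146.416573
converged: |Δa| < 1e-12 after 4 iterations
sag = a·(cosh(S/(2a)) − 1) = 146.416573·(cosh(0.464022) − 1) = 16.047813
T_max/T_min = cosh(S/(2a)) = 1.109604

a=146.417 sag=16.048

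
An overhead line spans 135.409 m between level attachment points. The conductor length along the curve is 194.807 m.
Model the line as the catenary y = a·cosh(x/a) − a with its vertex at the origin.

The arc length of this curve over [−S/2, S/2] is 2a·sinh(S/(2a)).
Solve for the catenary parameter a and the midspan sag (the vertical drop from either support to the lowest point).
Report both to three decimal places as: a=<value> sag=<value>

seed: a₀ = √(S³/(24(L−S))) = √(135.409³/(24·59.398)) = 41.733015
iter 1: u=1.622325  f(a)=+8.325e+00  f'(a)=-3.670e+00  a ← 41.733015 − (+8.325e+00/-3.670e+00) = 44.001508
iter 2: u=1.538686  f(a)=+7.270e-01  f'(a)=-3.054e+00  a ← 44.001508 − (+7.270e-01/-3.054e+00) = 44.239515
iter 3: u=1.530408  f(a)=+6.715e-03  f'(a)=-2.998e+00  a ← 44.239515 − (+6.715e-03/-2.998e+00) = 44.241754
iter 4: u=1.530330  f(a)=+5.848e-07  f'(a)=-2.998e+00  a ← 44.241754 − (+5.848e-07/-2.998e+00) = 44.241755
iter 5: u=1.530330  f(a)=+0.000e+00  f'(a)=-2.998e+00  a ← 44.241755 − (+0.000e+00/-2.998e+00) = 44.241755
converged: |Δa| < 1e-12 after 5 iterations
sag = a·(cosh(S/(2a)) − 1) = 44.241755·(cosh(1.530330) − 1) = 62.738499
T_max/T_min = cosh(S/(2a)) = 2.418083

a=44.242 sag=62.738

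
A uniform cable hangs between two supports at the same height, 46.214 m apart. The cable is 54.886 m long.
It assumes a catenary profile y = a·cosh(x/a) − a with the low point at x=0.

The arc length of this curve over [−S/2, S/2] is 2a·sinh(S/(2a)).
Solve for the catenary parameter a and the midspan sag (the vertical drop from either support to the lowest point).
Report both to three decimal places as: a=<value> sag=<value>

seed: a₀ = √(S³/(24(L−S))) = √(46.214³/(24·8.672)) = 21.776851
iter 1: u=1.061081  f(a)=+5.015e-01  f'(a)=-8.898e-01  a ← 21.776851 − (+5.015e-01/-8.898e-01) = 22.340443
iter 2: u=1.034313  f(a)=+2.013e-02  f'(a)=-8.197e-01  a ← 22.340443 − (+2.013e-02/-8.197e-01) = 22.364998
iter 3: u=1.033177  f(a)=+3.543e-05  f'(a)=-8.168e-01  a ← 22.364998 − (+3.543e-05/-8.168e-01) = 22.365042
iter 4: u=1.033175  f(a)=+1.102e-10  f'(a)=-8.168e-01  a ← 22.365042 − (+1.102e-10/-8.168e-01) = 22.365042
iter 5: u=1.033175  f(a)=+0.000e+00  f'(a)=-8.168e-01  a ← 22.365042 − (+0.000e+00/-8.168e-01) = 22.365042
converged: |Δa| < 1e-12 after 5 iterations
sag = a·(cosh(S/(2a)) − 1) = 22.365042·(cosh(1.033175) − 1) = 13.037124
T_max/T_min = cosh(S/(2a)) = 1.582924

a=22.365 sag=13.037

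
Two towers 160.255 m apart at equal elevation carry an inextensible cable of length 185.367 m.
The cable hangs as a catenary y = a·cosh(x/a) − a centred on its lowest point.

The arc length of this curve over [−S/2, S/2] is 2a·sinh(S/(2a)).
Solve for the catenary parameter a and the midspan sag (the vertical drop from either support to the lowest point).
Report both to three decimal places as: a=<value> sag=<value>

seed: a₀ = √(S³/(24(L−S))) = √(160.255³/(24·25.112)) = 82.636347
iter 1: u=0.969640  f(a)=+1.207e+00  f'(a)=-6.669e-01  a ← 82.636347 − (+1.207e+00/-6.669e-01) = 84.446742
iter 2: u=0.948852  f(a)=+4.081e-02  f'(a)=-6.225e-01  a ← 84.446742 − (+4.081e-02/-6.225e-01) = 84.512311
iter 3: u=0.948116  f(a)=+5.026e-05  f'(a)=-6.209e-01  a ← 84.512311 − (+5.026e-05/-6.209e-01) = 84.512392
iter 4: u=0.948115  f(a)=+7.643e-11  f'(a)=-6.209e-01  a ← 84.512392 − (+7.643e-11/-6.209e-01) = 84.512392
iter 5: u=0.948115  f(a)=+2.842e-14  f'(a)=-6.209e-01  a ← 84.512392 − (+2.842e-14/-6.209e-01) = 84.512392
converged: |Δa| < 1e-12 after 5 iterations
sag = a·(cosh(S/(2a)) − 1) = 84.512392·(cosh(0.948115) − 1) = 40.917172
T_max/T_min = cosh(S/(2a)) = 1.484156

a=84.512 sag=40.917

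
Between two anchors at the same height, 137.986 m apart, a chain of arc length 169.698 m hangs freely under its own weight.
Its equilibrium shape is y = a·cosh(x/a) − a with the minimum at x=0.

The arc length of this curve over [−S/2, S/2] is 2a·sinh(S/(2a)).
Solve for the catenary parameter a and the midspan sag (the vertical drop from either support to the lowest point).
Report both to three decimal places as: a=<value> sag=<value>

a=60.680 sag=43.634

seed: a₀ = √(S³/(24(L−S))) = √(137.986³/(24·31.712)) = 58.753684
iter 1: u=1.174275  f(a)=+2.260e+00  f'(a)=-1.236e+00  a ← 58.753684 − (+2.260e+00/-1.236e+00) = 60.582037
iter 2: u=1.138836  f(a)=+1.098e-01  f'(a)=-1.118e+00  a ← 60.582037 − (+1.098e-01/-1.118e+00) = 60.680177
iter 3: u=1.136994  f(a)=+2.883e-04  f'(a)=-1.113e+00  a ← 60.680177 − (+2.883e-04/-1.113e+00) = 60.680436
iter 4: u=1.136989  f(a)=+2.000e-09  f'(a)=-1.113e+00  a ← 60.680436 − (+2.000e-09/-1.113e+00) = 60.680436
iter 5: u=1.136989  f(a)=+2.842e-14  f'(a)=-1.113e+00  a ← 60.680436 − (+2.842e-14/-1.113e+00) = 60.680436
converged: |Δa| < 1e-12 after 5 iterations
sag = a·(cosh(S/(2a)) − 1) = 60.680436·(cosh(1.136989) − 1) = 43.633840
T_max/T_min = cosh(S/(2a)) = 1.719076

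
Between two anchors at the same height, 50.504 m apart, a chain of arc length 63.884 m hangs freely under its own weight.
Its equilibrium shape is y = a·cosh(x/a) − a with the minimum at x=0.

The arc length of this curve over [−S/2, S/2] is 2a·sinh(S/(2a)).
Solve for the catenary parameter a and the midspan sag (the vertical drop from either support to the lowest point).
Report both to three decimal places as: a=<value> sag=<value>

a=20.781 sag=17.326

seed: a₀ = √(S³/(24(L−S))) = √(50.504³/(24·13.380)) = 20.028803
iter 1: u=1.260784  f(a)=+1.105e+00  f'(a)=-1.561e+00  a ← 20.028803 − (+1.105e+00/-1.561e+00) = 20.736468
iter 2: u=1.217758  f(a)=+6.124e-02  f'(a)=-1.392e+00  a ← 20.736468 − (+6.124e-02/-1.392e+00) = 20.780458
iter 3: u=1.215180  f(a)=+2.127e-04  f'(a)=-1.382e+00  a ← 20.780458 − (+2.127e-04/-1.382e+00) = 20.780612
iter 4: u=1.215171  f(a)=+2.586e-09  f'(a)=-1.382e+00  a ← 20.780612 − (+2.586e-09/-1.382e+00) = 20.780612
iter 5: u=1.215171  f(a)=-7.105e-15  f'(a)=-1.382e+00  a ← 20.780612 − (-7.105e-15/-1.382e+00) = 20.780612
converged: |Δa| < 1e-12 after 5 iterations
sag = a·(cosh(S/(2a)) − 1) = 20.780612·(cosh(1.215171) − 1) = 17.326149
T_max/T_min = cosh(S/(2a)) = 1.833765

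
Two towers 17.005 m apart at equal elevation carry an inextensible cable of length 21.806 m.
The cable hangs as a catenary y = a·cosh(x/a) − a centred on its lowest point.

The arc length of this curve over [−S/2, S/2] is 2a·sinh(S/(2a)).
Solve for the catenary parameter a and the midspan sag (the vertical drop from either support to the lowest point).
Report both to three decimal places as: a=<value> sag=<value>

a=6.793 sag=6.053

seed: a₀ = √(S³/(24(L−S))) = √(17.005³/(24·4.801)) = 6.532712
iter 1: u=1.301527  f(a)=+4.234e-01  f'(a)=-1.734e+00  a ← 6.532712 − (+4.234e-01/-1.734e+00) = 6.776853
iter 2: u=1.254638  f(a)=+2.489e-02  f'(a)=-1.536e+00  a ← 6.776853 − (+2.489e-02/-1.536e+00) = 6.793062
iter 3: u=1.251645  f(a)=+9.794e-05  f'(a)=-1.524e+00  a ← 6.793062 − (+9.794e-05/-1.524e+00) = 6.793126
iter 4: u=1.251633  f(a)=+1.529e-09  f'(a)=-1.524e+00  a ← 6.793126 − (+1.529e-09/-1.524e+00) = 6.793126
iter 5: u=1.251633  f(a)=-3.553e-15  f'(a)=-1.524e+00  a ← 6.793126 − (-3.553e-15/-1.524e+00) = 6.793126
converged: |Δa| < 1e-12 after 5 iterations
sag = a·(cosh(S/(2a)) − 1) = 6.793126·(cosh(1.251633) − 1) = 6.052962
T_max/T_min = cosh(S/(2a)) = 1.891042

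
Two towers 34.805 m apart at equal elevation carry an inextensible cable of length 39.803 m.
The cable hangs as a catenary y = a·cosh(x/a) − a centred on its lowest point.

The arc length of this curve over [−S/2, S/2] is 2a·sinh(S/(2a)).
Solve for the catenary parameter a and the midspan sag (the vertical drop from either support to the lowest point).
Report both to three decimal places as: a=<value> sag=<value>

seed: a₀ = √(S³/(24(L−S))) = √(34.805³/(24·4.998)) = 18.748163
iter 1: u=0.928224  f(a)=+2.198e-01  f'(a)=-5.805e-01  a ← 18.748163 − (+2.198e-01/-5.805e-01) = 19.126744
iter 2: u=0.909852  f(a)=+6.834e-03  f'(a)=-5.450e-01  a ← 19.126744 − (+6.834e-03/-5.450e-01) = 19.139284
iter 3: u=0.909256  f(a)=+7.076e-06  f'(a)=-5.438e-01  a ← 19.139284 − (+7.076e-06/-5.438e-01) = 19.139297
iter 4: u=0.909255  f(a)=+7.603e-12  f'(a)=-5.438e-01  a ← 19.139297 − (+7.603e-12/-5.438e-01) = 19.139297
converged: |Δa| < 1e-12 after 4 iterations
sag = a·(cosh(S/(2a)) − 1) = 19.139297·(cosh(0.909255) − 1) = 8.471976
T_max/T_min = cosh(S/(2a)) = 1.442648

a=19.139 sag=8.472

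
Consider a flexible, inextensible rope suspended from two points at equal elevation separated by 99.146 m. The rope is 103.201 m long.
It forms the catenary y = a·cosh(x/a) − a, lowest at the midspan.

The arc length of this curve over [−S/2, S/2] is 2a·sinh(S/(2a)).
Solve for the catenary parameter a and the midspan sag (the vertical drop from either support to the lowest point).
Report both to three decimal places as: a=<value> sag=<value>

seed: a₀ = √(S³/(24(L−S))) = √(99.146³/(24·4.055)) = 100.071808
iter 1: u=0.495374  f(a)=+5.005e-02  f'(a)=-8.305e-02  a ← 100.071808 − (+5.005e-02/-8.305e-02) = 100.674419
iter 2: u=0.492409  f(a)=+4.557e-04  f'(a)=-8.154e-02  a ← 100.674419 − (+4.557e-04/-8.154e-02) = 100.680007
iter 3: u=0.492382  f(a)=+3.854e-08  f'(a)=-8.153e-02  a ← 100.680007 − (+3.854e-08/-8.153e-02) = 100.680007
iter 4: u=0.492382  f(a)=+0.000e+00  f'(a)=-8.153e-02  a ← 100.680007 − (+0.000e+00/-8.153e-02) = 100.680007
converged: |Δa| < 1e-12 after 4 iterations
sag = a·(cosh(S/(2a)) − 1) = 100.680007·(cosh(0.492382) − 1) = 12.452992
T_max/T_min = cosh(S/(2a)) = 1.123689

a=100.680 sag=12.453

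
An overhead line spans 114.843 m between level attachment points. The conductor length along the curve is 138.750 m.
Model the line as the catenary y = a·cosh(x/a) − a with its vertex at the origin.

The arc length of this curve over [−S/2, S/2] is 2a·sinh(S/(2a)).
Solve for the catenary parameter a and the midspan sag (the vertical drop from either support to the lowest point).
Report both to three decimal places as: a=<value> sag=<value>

seed: a₀ = √(S³/(24(L−S))) = √(114.843³/(24·23.907)) = 51.379353
iter 1: u=1.117599  f(a)=+1.538e+00  f'(a)=-1.052e+00  a ← 51.379353 − (+1.538e+00/-1.052e+00) = 52.841317
iter 2: u=1.086678  f(a)=+6.810e-02  f'(a)=-9.609e-01  a ← 52.841317 − (+6.810e-02/-9.609e-01) = 52.912187
iter 3: u=1.085223  f(a)=+1.471e-04  f'(a)=-9.567e-01  a ← 52.912187 − (+1.471e-04/-9.567e-01) = 52.912341
iter 4: u=1.085219  f(a)=+6.903e-10  f'(a)=-9.567e-01  a ← 52.912341 − (+6.903e-10/-9.567e-01) = 52.912341
iter 5: u=1.085219  f(a)=+2.842e-14  f'(a)=-9.567e-01  a ← 52.912341 − (+2.842e-14/-9.567e-01) = 52.912341
converged: |Δa| < 1e-12 after 5 iterations
sag = a·(cosh(S/(2a)) − 1) = 52.912341·(cosh(1.085219) − 1) = 34.337911
T_max/T_min = cosh(S/(2a)) = 1.648958

a=52.912 sag=34.338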